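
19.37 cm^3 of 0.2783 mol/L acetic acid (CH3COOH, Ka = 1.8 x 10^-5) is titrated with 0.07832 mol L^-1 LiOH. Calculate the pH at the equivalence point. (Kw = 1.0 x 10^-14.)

8.77

n(CH3COOH) = 0.2783 x 0.01937 = 0.005391 mol; V(LiOH) at equivalence = 0.005391/0.07832 = 0.06883 L.
At equivalence all the acid is converted to CH3COO-; total volume = 0.01937 + 0.06883 = 0.08820 L, so [CH3COO-] = 0.005391/0.08820 = 0.06112 M.
Kb = Kw/Ka = 1.0e-14 / 1.8 x 10^-5 = 5.56e-10.
[OH^-] = sqrt(Kb x [CH3COO-]) = sqrt(5.56e-10 x 0.06112) = 5.83e-6 M.
pOH = 5.23, so pH = 14.00 - 5.23 = 8.77.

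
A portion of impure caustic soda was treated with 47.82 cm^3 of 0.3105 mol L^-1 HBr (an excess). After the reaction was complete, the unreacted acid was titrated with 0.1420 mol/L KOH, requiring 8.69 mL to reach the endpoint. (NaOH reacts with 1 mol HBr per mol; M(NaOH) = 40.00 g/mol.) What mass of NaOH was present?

0.545 g

Total n(HBr) added = 0.3105 x 0.04782 = 0.01485 mol.
n(KOH) used = 0.1420 x 0.008690 = 0.001234 mol, which equals the excess n(HBr).
So n(HBr) consumed by the sample = 0.01485 - 0.001234 = 0.01361 mol.
n(NaOH) = 0.01361 / 1 = 0.01361 mol.
mass = 0.01361 mol x 40.00 g/mol = 0.545 g.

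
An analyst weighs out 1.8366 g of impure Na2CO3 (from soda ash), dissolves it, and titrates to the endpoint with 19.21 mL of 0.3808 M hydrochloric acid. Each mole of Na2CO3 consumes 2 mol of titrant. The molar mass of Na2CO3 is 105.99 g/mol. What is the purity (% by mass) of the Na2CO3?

21.1%

n(HCl) = 0.3808 x 0.01921 = 0.007315 mol.
n(Na2CO3) = 0.007315 / 2 = 0.003658 mol.
mass of Na2CO3 = 0.003658 x 105.99 = 0.3877 g.
% purity = 0.3877 / 1.8366 x 100 = 21.1%.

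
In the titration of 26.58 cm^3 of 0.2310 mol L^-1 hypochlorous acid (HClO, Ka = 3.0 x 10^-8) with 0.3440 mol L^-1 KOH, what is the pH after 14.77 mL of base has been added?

8.20

Initial n(HClO) = 0.2310 x 0.02658 = 0.006140 mol.
n(KOH) added = 0.3440 x 0.01477 = 0.005081 mol, converting that many moles of HClO to ClO-.
Remaining n(HClO) = 0.001059 mol; n(ClO-) = 0.005081 mol.
By Henderson-Hasselbalch, pH = pKa + log([A^-]/[HA]) = 7.52 + log(0.005081/0.001059) = 7.52 + (+0.68) = 8.20.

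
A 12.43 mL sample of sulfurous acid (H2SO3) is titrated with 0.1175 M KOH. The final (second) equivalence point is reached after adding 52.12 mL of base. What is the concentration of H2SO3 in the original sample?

0.246 M

n(KOH) = 0.1175 x 0.05212 = 0.006124 mol.
At the final (second) equivalence point, 2 mol OH^- react per mol H2SO3, so n(H2SO3) = 0.006124 / 2 = 0.003062 mol.
[H2SO3] = 0.003062 / 0.01243 L = 0.246 M.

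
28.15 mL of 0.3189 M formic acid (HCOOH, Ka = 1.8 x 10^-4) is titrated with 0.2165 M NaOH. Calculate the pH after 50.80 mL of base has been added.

n(acid) = 0.3189 x 0.02815 = 0.008977 mol; n(NaOH) added = 0.2165 x 0.05080 = 0.01100 mol.
Base is in excess by 0.01100 - 0.008977 = 0.002021 mol in a total volume of 0.07895 L.
[OH^-] = 0.002021/0.07895 = 0.02560 M, so pOH = 1.59 and pH = 14.00 - 1.59 = 12.41.

12.41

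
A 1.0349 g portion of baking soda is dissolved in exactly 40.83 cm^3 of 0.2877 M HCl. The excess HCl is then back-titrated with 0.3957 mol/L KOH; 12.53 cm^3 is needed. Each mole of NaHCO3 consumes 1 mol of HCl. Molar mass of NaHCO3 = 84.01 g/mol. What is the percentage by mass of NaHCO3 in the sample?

Total n(HCl) added = 0.2877 x 0.04083 = 0.01175 mol.
n(KOH) used = 0.3957 x 0.01253 = 0.004958 mol, which equals the excess n(HCl).
So n(HCl) consumed by the sample = 0.01175 - 0.004958 = 0.006789 mol.
n(NaHCO3) = 0.006789 / 1 = 0.006789 mol.
mass NaHCO3 = 0.006789 x 84.01 = 0.5703 g, so %NaHCO3 = 0.5703/1.0349 x 100 = 55.1%.

55.1%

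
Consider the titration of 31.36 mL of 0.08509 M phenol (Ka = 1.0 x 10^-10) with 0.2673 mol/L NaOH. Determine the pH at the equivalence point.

11.40

n(C6H5OH) = 0.08509 x 0.03136 = 0.002668 mol; V(NaOH) at equivalence = 0.002668/0.2673 = 0.009983 L.
At equivalence all the acid is converted to C6H5O-; total volume = 0.03136 + 0.009983 = 0.04134 L, so [C6H5O-] = 0.002668/0.04134 = 0.06454 M.
Kb = Kw/Ka = 1.0e-14 / 1.0 x 10^-10 = 0.000100.
[OH^-] = sqrt(Kb x [C6H5O-]) = sqrt(0.000100 x 0.06454) = 0.00254 M.
pOH = 2.60, so pH = 14.00 - 2.60 = 11.40.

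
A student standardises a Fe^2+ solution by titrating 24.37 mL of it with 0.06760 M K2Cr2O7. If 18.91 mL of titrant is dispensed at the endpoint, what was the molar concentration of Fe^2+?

0.315 M

n(K2Cr2O7) = 0.06760 x 0.01891 = 0.001278 mol.
From the balanced equation, 1 mol K2Cr2O7 reacts with 6 mol Fe^2+, so n(Fe^2+) = 0.001278 x 6/1 = 0.007670 mol.
[Fe^2+] = 0.007670 / 0.02437 L = 0.315 M.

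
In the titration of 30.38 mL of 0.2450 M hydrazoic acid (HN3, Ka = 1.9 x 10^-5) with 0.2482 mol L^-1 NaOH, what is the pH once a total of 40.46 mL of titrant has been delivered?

12.56

n(acid) = 0.2450 x 0.03038 = 0.007443 mol; n(NaOH) added = 0.2482 x 0.04046 = 0.01004 mol.
Base is in excess by 0.01004 - 0.007443 = 0.002599 mol in a total volume of 0.07084 L.
[OH^-] = 0.002599/0.07084 = 0.03669 M, so pOH = 1.44 and pH = 14.00 - 1.44 = 12.56.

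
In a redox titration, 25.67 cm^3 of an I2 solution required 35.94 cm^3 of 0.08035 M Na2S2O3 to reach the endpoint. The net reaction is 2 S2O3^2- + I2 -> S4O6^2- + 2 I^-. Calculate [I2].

0.0562 M

n(Na2S2O3) = 0.08035 x 0.03594 = 0.002888 mol.
From the balanced equation, 2 mol Na2S2O3 reacts with 1 mol I2, so n(I2) = 0.002888 x 1/2 = 0.001444 mol.
[I2] = 0.001444 / 0.02567 L = 0.0562 M.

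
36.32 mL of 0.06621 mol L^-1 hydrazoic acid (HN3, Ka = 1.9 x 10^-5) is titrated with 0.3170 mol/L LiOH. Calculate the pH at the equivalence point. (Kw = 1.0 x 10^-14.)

n(HN3) = 0.06621 x 0.03632 = 0.002405 mol; V(LiOH) at equivalence = 0.002405/0.3170 = 0.007586 L.
At equivalence all the acid is converted to N3-; total volume = 0.03632 + 0.007586 = 0.04391 L, so [N3-] = 0.002405/0.04391 = 0.05477 M.
Kb = Kw/Ka = 1.0e-14 / 1.9 x 10^-5 = 5.26e-10.
[OH^-] = sqrt(Kb x [N3-]) = sqrt(5.26e-10 x 0.05477) = 5.37e-6 M.
pOH = 5.27, so pH = 14.00 - 5.27 = 8.73.

8.73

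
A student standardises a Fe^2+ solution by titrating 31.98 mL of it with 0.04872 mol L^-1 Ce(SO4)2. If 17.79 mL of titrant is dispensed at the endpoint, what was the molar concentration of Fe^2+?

0.0271 M

n(Ce(SO4)2) = 0.04872 x 0.01779 = 0.0008667 mol.
From the balanced equation, 1 mol Ce(SO4)2 reacts with 1 mol Fe^2+, so n(Fe^2+) = 0.0008667 x 1/1 = 0.0008667 mol.
[Fe^2+] = 0.0008667 / 0.03198 L = 0.0271 M.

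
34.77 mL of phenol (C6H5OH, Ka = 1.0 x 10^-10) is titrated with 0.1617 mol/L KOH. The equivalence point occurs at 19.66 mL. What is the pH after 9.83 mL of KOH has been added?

9.83 mL is exactly half the equivalence volume (19.66/2), i.e. the half-equivalence point.
There, n(HA) = n(A^-), so pH = pKa = -log(1.0 x 10^-10) = 10.00.

10.00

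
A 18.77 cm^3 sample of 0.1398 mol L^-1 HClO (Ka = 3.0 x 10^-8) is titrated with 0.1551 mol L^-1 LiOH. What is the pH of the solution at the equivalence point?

10.19

n(HClO) = 0.1398 x 0.01877 = 0.002624 mol; V(LiOH) at equivalence = 0.002624/0.1551 = 0.01692 L.
At equivalence all the acid is converted to ClO-; total volume = 0.01877 + 0.01692 = 0.03569 L, so [ClO-] = 0.002624/0.03569 = 0.07353 M.
Kb = Kw/Ka = 1.0e-14 / 3.0 x 10^-8 = 3.33e-7.
[OH^-] = sqrt(Kb x [ClO-]) = sqrt(3.33e-7 x 0.07353) = 0.000157 M.
pOH = 3.81, so pH = 14.00 - 3.81 = 10.19.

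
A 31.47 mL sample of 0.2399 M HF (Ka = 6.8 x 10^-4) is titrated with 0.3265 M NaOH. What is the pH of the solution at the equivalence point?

8.15

n(HF) = 0.2399 x 0.03147 = 0.007550 mol; V(NaOH) at equivalence = 0.007550/0.3265 = 0.02312 L.
At equivalence all the acid is converted to F-; total volume = 0.03147 + 0.02312 = 0.05459 L, so [F-] = 0.007550/0.05459 = 0.1383 M.
Kb = Kw/Ka = 1.0e-14 / 6.8 x 10^-4 = 1.47e-11.
[OH^-] = sqrt(Kb x [F-]) = sqrt(1.47e-11 x 0.1383) = 1.43e-6 M.
pOH = 5.85, so pH = 14.00 - 5.85 = 8.15.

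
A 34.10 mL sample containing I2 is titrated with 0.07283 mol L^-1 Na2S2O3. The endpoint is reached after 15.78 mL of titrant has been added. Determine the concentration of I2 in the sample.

0.0169 M

n(Na2S2O3) = 0.07283 x 0.01578 = 0.001149 mol.
From the balanced equation, 2 mol Na2S2O3 reacts with 1 mol I2, so n(I2) = 0.001149 x 1/2 = 0.0005746 mol.
[I2] = 0.0005746 / 0.03410 L = 0.0169 M.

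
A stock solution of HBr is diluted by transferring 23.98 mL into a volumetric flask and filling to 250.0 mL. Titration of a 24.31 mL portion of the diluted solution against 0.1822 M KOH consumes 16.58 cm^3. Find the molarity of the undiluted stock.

n(KOH) = 0.1822 x 0.01658 = 0.003021 mol.
n(HBr) in the aliquot = 0.003021 mol.
[diluted HBr] = 0.003021 / 0.02431 = 0.1243 M.
Dilution factor = 250.0/23.98 = 10.43, so [stock] = 0.1243 x 10.43 = 1.30 M.

1.30 M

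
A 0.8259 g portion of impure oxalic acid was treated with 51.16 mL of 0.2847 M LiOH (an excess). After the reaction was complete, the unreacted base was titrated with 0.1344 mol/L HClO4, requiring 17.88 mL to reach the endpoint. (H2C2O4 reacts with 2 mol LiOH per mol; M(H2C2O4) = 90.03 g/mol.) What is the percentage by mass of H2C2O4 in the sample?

66.3%

Total n(LiOH) added = 0.2847 x 0.05116 = 0.01457 mol.
n(HClO4) used = 0.1344 x 0.01788 = 0.002403 mol, which equals the excess n(LiOH).
So n(LiOH) consumed by the sample = 0.01457 - 0.002403 = 0.01216 mol.
n(H2C2O4) = 0.01216 / 2 = 0.006081 mol.
mass H2C2O4 = 0.006081 x 90.03 = 0.5475 g, so %H2C2O4 = 0.5475/0.8259 x 100 = 66.3%.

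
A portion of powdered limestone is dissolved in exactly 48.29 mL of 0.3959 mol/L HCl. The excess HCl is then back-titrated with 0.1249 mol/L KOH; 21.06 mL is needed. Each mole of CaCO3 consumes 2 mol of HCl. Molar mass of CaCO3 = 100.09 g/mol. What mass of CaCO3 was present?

0.825 g

Total n(HCl) added = 0.3959 x 0.04829 = 0.01912 mol.
n(KOH) used = 0.1249 x 0.02106 = 0.002630 mol, which equals the excess n(HCl).
So n(HCl) consumed by the sample = 0.01912 - 0.002630 = 0.01649 mol.
n(CaCO3) = 0.01649 / 2 = 0.008244 mol.
mass = 0.008244 mol x 100.09 g/mol = 0.825 g.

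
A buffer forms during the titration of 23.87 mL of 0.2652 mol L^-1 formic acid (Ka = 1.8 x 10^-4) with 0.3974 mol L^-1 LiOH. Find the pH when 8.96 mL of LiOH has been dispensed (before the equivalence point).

Initial n(HCOOH) = 0.2652 x 0.02387 = 0.006330 mol.
n(LiOH) added = 0.3974 x 0.008960 = 0.003561 mol, converting that many moles of HCOOH to HCOO-.
Remaining n(HCOOH) = 0.002770 mol; n(HCOO-) = 0.003561 mol.
By Henderson-Hasselbalch, pH = pKa + log([A^-]/[HA]) = 3.74 + log(0.003561/0.002770) = 3.74 + (+0.11) = 3.85.

3.85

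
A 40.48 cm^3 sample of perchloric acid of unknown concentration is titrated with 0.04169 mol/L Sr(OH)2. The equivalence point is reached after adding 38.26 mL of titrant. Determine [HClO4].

n(Sr(OH)2) delivered = 0.04169 x 0.03826 = 0.001595 mol.
The reaction is 2 HClO4 + 1 Sr(OH)2, so n(HClO4) = 0.001595 x 2/1 = 0.003190 mol.
[HClO4] = 0.003190 mol / 0.04048 L = 0.0788 M.

0.0788 M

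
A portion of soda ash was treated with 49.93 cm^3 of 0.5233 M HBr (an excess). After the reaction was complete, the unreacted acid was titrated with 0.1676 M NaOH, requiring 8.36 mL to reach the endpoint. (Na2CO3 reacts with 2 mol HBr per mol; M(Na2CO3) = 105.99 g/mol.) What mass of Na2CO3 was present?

1.31 g

Total n(HBr) added = 0.5233 x 0.04993 = 0.02613 mol.
n(NaOH) used = 0.1676 x 0.008360 = 0.001401 mol, which equals the excess n(HBr).
So n(HBr) consumed by the sample = 0.02613 - 0.001401 = 0.02473 mol.
n(Na2CO3) = 0.02473 / 2 = 0.01236 mol.
mass = 0.01236 mol x 105.99 g/mol = 1.31 g.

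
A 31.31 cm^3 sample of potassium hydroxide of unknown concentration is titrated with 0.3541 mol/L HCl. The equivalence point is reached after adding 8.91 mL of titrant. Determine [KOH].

n(HCl) delivered = 0.3541 x 0.008910 = 0.003155 mol.
For a 1:1 reaction, n(KOH) = 0.003155 mol.
[KOH] = 0.003155 mol / 0.03131 L = 0.101 M.

0.101 M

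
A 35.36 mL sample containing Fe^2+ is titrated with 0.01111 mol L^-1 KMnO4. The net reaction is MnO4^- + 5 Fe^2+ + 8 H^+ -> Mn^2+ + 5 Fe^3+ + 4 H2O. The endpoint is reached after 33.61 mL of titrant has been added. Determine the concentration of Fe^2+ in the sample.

0.0528 M

n(KMnO4) = 0.01111 x 0.03361 = 0.0003734 mol.
From the balanced equation, 1 mol KMnO4 reacts with 5 mol Fe^2+, so n(Fe^2+) = 0.0003734 x 5/1 = 0.001867 mol.
[Fe^2+] = 0.001867 / 0.03536 L = 0.0528 M.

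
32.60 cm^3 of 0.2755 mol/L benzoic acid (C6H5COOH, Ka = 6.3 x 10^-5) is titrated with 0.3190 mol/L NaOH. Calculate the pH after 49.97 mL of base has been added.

n(acid) = 0.2755 x 0.03260 = 0.008981 mol; n(NaOH) added = 0.3190 x 0.04997 = 0.01594 mol.
Base is in excess by 0.01594 - 0.008981 = 0.006959 mol in a total volume of 0.08257 L.
[OH^-] = 0.006959/0.08257 = 0.08428 M, so pOH = 1.07 and pH = 14.00 - 1.07 = 12.93.

12.93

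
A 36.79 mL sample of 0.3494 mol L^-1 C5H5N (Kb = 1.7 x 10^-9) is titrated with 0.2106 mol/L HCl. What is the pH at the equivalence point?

n(C5H5N) = 0.3494 x 0.03679 = 0.01285 mol; V(HCl) at equivalence = 0.01285/0.2106 = 0.06104 L.
At equivalence the base is fully converted to C5H5NH+; total volume = 0.09783 L, so [C5H5NH+] = 0.01285/0.09783 = 0.1314 M.
Ka(C5H5NH+) = Kw/Kb = 1.0e-14 / 1.7 x 10^-9 = 5.88e-6.
[H^+] = sqrt(Ka x [C5H5NH+]) = sqrt(5.88e-6 x 0.1314) = 0.000879 M.
pH = -log(0.000879) = 3.06.

3.06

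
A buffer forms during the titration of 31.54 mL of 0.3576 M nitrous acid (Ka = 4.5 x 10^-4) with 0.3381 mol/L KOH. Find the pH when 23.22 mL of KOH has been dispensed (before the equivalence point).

3.71

Initial n(HNO2) = 0.3576 x 0.03154 = 0.01128 mol.
n(KOH) added = 0.3381 x 0.02322 = 0.007851 mol, converting that many moles of HNO2 to NO2-.
Remaining n(HNO2) = 0.003428 mol; n(NO2-) = 0.007851 mol.
By Henderson-Hasselbalch, pH = pKa + log([A^-]/[HA]) = 3.35 + log(0.007851/0.003428) = 3.35 + (+0.36) = 3.71.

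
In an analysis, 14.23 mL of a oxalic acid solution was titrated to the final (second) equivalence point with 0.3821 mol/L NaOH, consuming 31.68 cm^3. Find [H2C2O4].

0.425 M

n(NaOH) = 0.3821 x 0.03168 = 0.01210 mol.
At the final (second) equivalence point, 2 mol OH^- react per mol H2C2O4, so n(H2C2O4) = 0.01210 / 2 = 0.006052 mol.
[H2C2O4] = 0.006052 / 0.01423 L = 0.425 M.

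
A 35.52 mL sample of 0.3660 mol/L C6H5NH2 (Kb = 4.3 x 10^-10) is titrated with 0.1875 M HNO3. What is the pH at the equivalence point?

n(C6H5NH2) = 0.3660 x 0.03552 = 0.01300 mol; V(HNO3) at equivalence = 0.01300/0.1875 = 0.06934 L.
At equivalence the base is fully converted to C6H5NH3+; total volume = 0.1049 L, so [C6H5NH3+] = 0.01300/0.1049 = 0.1240 M.
Ka(C6H5NH3+) = Kw/Kb = 1.0e-14 / 4.3 x 10^-10 = 2.33e-5.
[H^+] = sqrt(Ka x [C6H5NH3+]) = sqrt(2.33e-5 x 0.1240) = 0.00170 M.
pH = -log(0.00170) = 2.77.

2.77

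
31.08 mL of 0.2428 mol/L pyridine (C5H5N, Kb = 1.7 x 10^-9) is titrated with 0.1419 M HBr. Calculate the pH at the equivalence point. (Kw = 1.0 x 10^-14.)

3.14

n(C5H5N) = 0.2428 x 0.03108 = 0.007546 mol; V(HBr) at equivalence = 0.007546/0.1419 = 0.05318 L.
At equivalence the base is fully converted to C5H5NH+; total volume = 0.08426 L, so [C5H5NH+] = 0.007546/0.08426 = 0.08956 M.
Ka(C5H5NH+) = Kw/Kb = 1.0e-14 / 1.7 x 10^-9 = 5.88e-6.
[H^+] = sqrt(Ka x [C5H5NH+]) = sqrt(5.88e-6 x 0.08956) = 0.000726 M.
pH = -log(0.000726) = 3.14.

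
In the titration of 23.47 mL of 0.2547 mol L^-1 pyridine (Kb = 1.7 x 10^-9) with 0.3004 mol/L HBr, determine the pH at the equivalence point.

3.05

n(C5H5N) = 0.2547 x 0.02347 = 0.005978 mol; V(HBr) at equivalence = 0.005978/0.3004 = 0.01990 L.
At equivalence the base is fully converted to C5H5NH+; total volume = 0.04337 L, so [C5H5NH+] = 0.005978/0.04337 = 0.1378 M.
Ka(C5H5NH+) = Kw/Kb = 1.0e-14 / 1.7 x 10^-9 = 5.88e-6.
[H^+] = sqrt(Ka x [C5H5NH+]) = sqrt(5.88e-6 x 0.1378) = 0.000900 M.
pH = -log(0.000900) = 3.05.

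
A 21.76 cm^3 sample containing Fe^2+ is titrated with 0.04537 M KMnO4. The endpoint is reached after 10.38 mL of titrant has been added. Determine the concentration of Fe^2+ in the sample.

0.108 M

n(KMnO4) = 0.04537 x 0.01038 = 0.0004709 mol.
From the balanced equation, 1 mol KMnO4 reacts with 5 mol Fe^2+, so n(Fe^2+) = 0.0004709 x 5/1 = 0.002355 mol.
[Fe^2+] = 0.002355 / 0.02176 L = 0.108 M.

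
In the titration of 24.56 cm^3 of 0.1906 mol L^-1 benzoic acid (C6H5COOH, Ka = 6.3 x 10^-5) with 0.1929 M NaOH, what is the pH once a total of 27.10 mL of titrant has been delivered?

12.02

n(acid) = 0.1906 x 0.02456 = 0.004681 mol; n(NaOH) added = 0.1929 x 0.02710 = 0.005228 mol.
Base is in excess by 0.005228 - 0.004681 = 0.0005465 mol in a total volume of 0.05166 L.
[OH^-] = 0.0005465/0.05166 = 0.01058 M, so pOH = 1.98 and pH = 14.00 - 1.98 = 12.02.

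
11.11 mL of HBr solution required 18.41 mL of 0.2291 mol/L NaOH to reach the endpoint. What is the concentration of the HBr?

n(NaOH) delivered = 0.2291 x 0.01841 = 0.004218 mol.
For a 1:1 reaction, n(HBr) = 0.004218 mol.
[HBr] = 0.004218 mol / 0.01111 L = 0.380 M.

0.380 M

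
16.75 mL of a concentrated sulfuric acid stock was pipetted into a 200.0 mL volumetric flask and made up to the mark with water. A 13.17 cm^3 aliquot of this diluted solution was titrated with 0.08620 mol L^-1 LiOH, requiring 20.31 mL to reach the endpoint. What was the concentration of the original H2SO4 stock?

0.794 M

n(LiOH) = 0.08620 x 0.02031 = 0.001751 mol.
n(H2SO4) in the aliquot = 0.001751 x 1/2 = 0.0008754 mol.
[diluted H2SO4] = 0.0008754 / 0.01317 = 0.06647 M.
Dilution factor = 200.0/16.75 = 11.94, so [stock] = 0.06647 x 11.94 = 0.794 M.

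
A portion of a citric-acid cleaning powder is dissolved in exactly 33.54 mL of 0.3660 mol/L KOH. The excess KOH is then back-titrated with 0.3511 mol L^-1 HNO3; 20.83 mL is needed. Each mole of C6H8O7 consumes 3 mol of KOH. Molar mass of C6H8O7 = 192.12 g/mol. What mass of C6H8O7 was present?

0.318 g

Total n(KOH) added = 0.3660 x 0.03354 = 0.01228 mol.
n(HNO3) used = 0.3511 x 0.02083 = 0.007313 mol, which equals the excess n(KOH).
So n(KOH) consumed by the sample = 0.01228 - 0.007313 = 0.004962 mol.
n(C6H8O7) = 0.004962 / 3 = 0.001654 mol.
mass = 0.001654 mol x 192.12 g/mol = 0.318 g.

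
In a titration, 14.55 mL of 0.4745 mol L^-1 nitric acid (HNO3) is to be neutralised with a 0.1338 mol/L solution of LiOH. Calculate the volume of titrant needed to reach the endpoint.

n(HNO3) = 0.4745 mol/L x 0.01455 L = 0.006904 mol.
At equivalence n(LiOH) = n(HNO3) = 0.006904 mol.
V(LiOH) = 0.006904 / 0.1338 = 0.05160 L = 51.6 mL.

51.6 mL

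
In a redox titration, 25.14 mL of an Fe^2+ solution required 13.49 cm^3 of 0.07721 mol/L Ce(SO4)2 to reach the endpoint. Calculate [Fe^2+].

0.0414 M

n(Ce(SO4)2) = 0.07721 x 0.01349 = 0.001042 mol.
From the balanced equation, 1 mol Ce(SO4)2 reacts with 1 mol Fe^2+, so n(Fe^2+) = 0.001042 x 1/1 = 0.001042 mol.
[Fe^2+] = 0.001042 / 0.02514 L = 0.0414 M.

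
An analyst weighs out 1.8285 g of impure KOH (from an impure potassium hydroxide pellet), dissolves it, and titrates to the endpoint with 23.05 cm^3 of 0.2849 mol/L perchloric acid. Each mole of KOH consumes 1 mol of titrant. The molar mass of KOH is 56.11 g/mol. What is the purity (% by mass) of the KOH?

20.2%

n(HClO4) = 0.2849 x 0.02305 = 0.006567 mol.
n(KOH) = 0.006567 / 1 = 0.006567 mol.
mass of KOH = 0.006567 x 56.11 = 0.3685 g.
% purity = 0.3685 / 1.8285 x 100 = 20.2%.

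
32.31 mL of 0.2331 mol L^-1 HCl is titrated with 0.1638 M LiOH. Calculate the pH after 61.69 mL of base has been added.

12.44

n(acid) = 0.2331 x 0.03231 = 0.007531 mol; n(LiOH) added = 0.1638 x 0.06169 = 0.01010 mol.
Base is in excess by 0.01010 - 0.007531 = 0.002573 mol in a total volume of 0.09400 L.
[OH^-] = 0.002573/0.09400 = 0.02738 M, so pOH = 1.56 and pH = 14.00 - 1.56 = 12.44.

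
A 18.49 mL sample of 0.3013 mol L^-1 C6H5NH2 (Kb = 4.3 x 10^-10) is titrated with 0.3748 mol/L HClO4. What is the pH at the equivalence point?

n(C6H5NH2) = 0.3013 x 0.01849 = 0.005571 mol; V(HClO4) at equivalence = 0.005571/0.3748 = 0.01486 L.
At equivalence the base is fully converted to C6H5NH3+; total volume = 0.03335 L, so [C6H5NH3+] = 0.005571/0.03335 = 0.1670 M.
Ka(C6H5NH3+) = Kw/Kb = 1.0e-14 / 4.3 x 10^-10 = 2.33e-5.
[H^+] = sqrt(Ka x [C6H5NH3+]) = sqrt(2.33e-5 x 0.1670) = 0.00197 M.
pH = -log(0.00197) = 2.71.

2.71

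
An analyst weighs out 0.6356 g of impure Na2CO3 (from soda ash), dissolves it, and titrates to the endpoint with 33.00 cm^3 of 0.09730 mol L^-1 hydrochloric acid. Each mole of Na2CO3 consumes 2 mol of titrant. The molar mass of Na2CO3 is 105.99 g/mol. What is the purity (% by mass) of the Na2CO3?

n(HCl) = 0.09730 x 0.03300 = 0.003211 mol.
n(Na2CO3) = 0.003211 / 2 = 0.001605 mol.
mass of Na2CO3 = 0.001605 x 105.99 = 0.1702 g.
% purity = 0.1702 / 0.6356 x 100 = 26.8%.

26.8%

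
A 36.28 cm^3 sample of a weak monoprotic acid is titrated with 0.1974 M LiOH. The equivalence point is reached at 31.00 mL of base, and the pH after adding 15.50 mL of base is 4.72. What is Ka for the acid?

15.50 mL is half of the equivalence volume, so this is the half-equivalence point where [HA] = [A^-].
At half-equivalence pH = pKa, so pKa = 4.72.
Ka = 10^(-4.72) = 1.9 x 10^-5.

1.9 x 10^-5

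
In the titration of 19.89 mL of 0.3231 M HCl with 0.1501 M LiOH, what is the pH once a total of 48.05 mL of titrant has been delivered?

12.06

n(acid) = 0.3231 x 0.01989 = 0.006426 mol; n(LiOH) added = 0.1501 x 0.04805 = 0.007212 mol.
Base is in excess by 0.007212 - 0.006426 = 0.0007858 mol in a total volume of 0.06794 L.
[OH^-] = 0.0007858/0.06794 = 0.01157 M, so pOH = 1.94 and pH = 14.00 - 1.94 = 12.06.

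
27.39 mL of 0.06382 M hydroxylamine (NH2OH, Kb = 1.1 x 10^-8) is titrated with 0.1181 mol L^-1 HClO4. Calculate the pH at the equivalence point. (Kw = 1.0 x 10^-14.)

n(NH2OH) = 0.06382 x 0.02739 = 0.001748 mol; V(HClO4) at equivalence = 0.001748/0.1181 = 0.01480 L.
At equivalence the base is fully converted to NH3OH+; total volume = 0.04219 L, so [NH3OH+] = 0.001748/0.04219 = 0.04143 M.
Ka(NH3OH+) = Kw/Kb = 1.0e-14 / 1.1 x 10^-8 = 9.09e-7.
[H^+] = sqrt(Ka x [NH3OH+]) = sqrt(9.09e-7 x 0.04143) = 0.000194 M.
pH = -log(0.000194) = 3.71.

3.71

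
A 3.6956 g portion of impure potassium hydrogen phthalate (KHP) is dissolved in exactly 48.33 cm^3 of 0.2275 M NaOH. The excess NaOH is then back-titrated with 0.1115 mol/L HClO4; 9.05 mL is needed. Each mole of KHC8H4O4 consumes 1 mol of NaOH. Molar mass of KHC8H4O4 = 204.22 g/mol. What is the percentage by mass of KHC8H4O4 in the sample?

Total n(NaOH) added = 0.2275 x 0.04833 = 0.01100 mol.
n(HClO4) used = 0.1115 x 0.009050 = 0.001009 mol, which equals the excess n(NaOH).
So n(NaOH) consumed by the sample = 0.01100 - 0.001009 = 0.009986 mol.
n(KHC8H4O4) = 0.009986 / 1 = 0.009986 mol.
mass KHC8H4O4 = 0.009986 x 204.22 = 2.039 g, so %KHC8H4O4 = 2.039/3.6956 x 100 = 55.2%.

55.2%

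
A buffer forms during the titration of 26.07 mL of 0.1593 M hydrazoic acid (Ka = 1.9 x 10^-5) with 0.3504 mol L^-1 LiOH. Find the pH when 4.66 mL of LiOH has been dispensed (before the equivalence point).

Initial n(HN3) = 0.1593 x 0.02607 = 0.004153 mol.
n(LiOH) added = 0.3504 x 0.004660 = 0.001633 mol, converting that many moles of HN3 to N3-.
Remaining n(HN3) = 0.002520 mol; n(N3-) = 0.001633 mol.
By Henderson-Hasselbalch, pH = pKa + log([A^-]/[HA]) = 4.72 + log(0.001633/0.002520) = 4.72 + (-0.19) = 4.53.

4.53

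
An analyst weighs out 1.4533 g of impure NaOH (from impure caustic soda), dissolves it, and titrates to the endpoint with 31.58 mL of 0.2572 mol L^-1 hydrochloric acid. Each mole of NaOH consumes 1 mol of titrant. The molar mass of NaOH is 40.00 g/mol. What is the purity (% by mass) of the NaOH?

22.4%

n(HCl) = 0.2572 x 0.03158 = 0.008122 mol.
n(NaOH) = 0.008122 / 1 = 0.008122 mol.
mass of NaOH = 0.008122 x 40.00 = 0.3249 g.
% purity = 0.3249 / 1.4533 x 100 = 22.4%.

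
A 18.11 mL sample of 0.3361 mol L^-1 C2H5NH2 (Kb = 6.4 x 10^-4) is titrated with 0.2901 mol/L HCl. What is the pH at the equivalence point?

n(C2H5NH2) = 0.3361 x 0.01811 = 0.006087 mol; V(HCl) at equivalence = 0.006087/0.2901 = 0.02098 L.
At equivalence the base is fully converted to C2H5NH3+; total volume = 0.03909 L, so [C2H5NH3+] = 0.006087/0.03909 = 0.1557 M.
Ka(C2H5NH3+) = Kw/Kb = 1.0e-14 / 6.4 x 10^-4 = 1.56e-11.
[H^+] = sqrt(Ka x [C2H5NH3+]) = sqrt(1.56e-11 x 0.1557) = 1.56e-6 M.
pH = -log(1.56e-6) = 5.81.

5.81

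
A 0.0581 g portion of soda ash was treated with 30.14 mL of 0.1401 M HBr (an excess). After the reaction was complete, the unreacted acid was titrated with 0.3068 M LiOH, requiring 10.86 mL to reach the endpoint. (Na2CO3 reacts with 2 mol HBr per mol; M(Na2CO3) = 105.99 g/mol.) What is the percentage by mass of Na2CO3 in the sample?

Total n(HBr) added = 0.1401 x 0.03014 = 0.004223 mol.
n(LiOH) used = 0.3068 x 0.01086 = 0.003332 mol, which equals the excess n(HBr).
So n(HBr) consumed by the sample = 0.004223 - 0.003332 = 0.0008908 mol.
n(Na2CO3) = 0.0008908 / 2 = 0.0004454 mol.
mass Na2CO3 = 0.0004454 x 105.99 = 0.04721 g, so %Na2CO3 = 0.04721/0.0581 x 100 = 81.2%.

81.2%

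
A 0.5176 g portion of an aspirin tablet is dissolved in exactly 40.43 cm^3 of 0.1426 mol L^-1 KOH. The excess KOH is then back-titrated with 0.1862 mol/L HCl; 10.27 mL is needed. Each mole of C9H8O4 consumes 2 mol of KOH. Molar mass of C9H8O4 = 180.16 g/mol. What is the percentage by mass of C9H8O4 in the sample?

67.1%

Total n(KOH) added = 0.1426 x 0.04043 = 0.005765 mol.
n(HCl) used = 0.1862 x 0.01027 = 0.001912 mol, which equals the excess n(KOH).
So n(KOH) consumed by the sample = 0.005765 - 0.001912 = 0.003853 mol.
n(C9H8O4) = 0.003853 / 2 = 0.001927 mol.
mass C9H8O4 = 0.001927 x 180.16 = 0.3471 g, so %C9H8O4 = 0.3471/0.5176 x 100 = 67.1%.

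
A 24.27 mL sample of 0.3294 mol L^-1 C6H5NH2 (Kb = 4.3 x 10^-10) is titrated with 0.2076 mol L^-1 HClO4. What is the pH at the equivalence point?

2.76

n(C6H5NH2) = 0.3294 x 0.02427 = 0.007995 mol; V(HClO4) at equivalence = 0.007995/0.2076 = 0.03851 L.
At equivalence the base is fully converted to C6H5NH3+; total volume = 0.06278 L, so [C6H5NH3+] = 0.007995/0.06278 = 0.1273 M.
Ka(C6H5NH3+) = Kw/Kb = 1.0e-14 / 4.3 x 10^-10 = 2.33e-5.
[H^+] = sqrt(Ka x [C6H5NH3+]) = sqrt(2.33e-5 x 0.1273) = 0.00172 M.
pH = -log(0.00172) = 2.76.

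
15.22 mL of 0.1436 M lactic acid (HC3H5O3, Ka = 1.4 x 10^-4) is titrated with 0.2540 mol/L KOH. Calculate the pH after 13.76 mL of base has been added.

n(acid) = 0.1436 x 0.01522 = 0.002186 mol; n(KOH) added = 0.2540 x 0.01376 = 0.003495 mol.
Base is in excess by 0.003495 - 0.002186 = 0.001309 mol in a total volume of 0.02898 L.
[OH^-] = 0.001309/0.02898 = 0.04518 M, so pOH = 1.35 and pH = 14.00 - 1.35 = 12.65.

12.65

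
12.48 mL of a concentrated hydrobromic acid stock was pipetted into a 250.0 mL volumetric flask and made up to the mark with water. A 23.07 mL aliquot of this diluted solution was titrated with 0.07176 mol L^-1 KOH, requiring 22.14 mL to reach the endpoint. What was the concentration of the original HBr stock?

n(KOH) = 0.07176 x 0.02214 = 0.001589 mol.
n(HBr) in the aliquot = 0.001589 mol.
[diluted HBr] = 0.001589 / 0.02307 = 0.06887 M.
Dilution factor = 250.0/12.48 = 20.03, so [stock] = 0.06887 x 20.03 = 1.38 M.

1.38 M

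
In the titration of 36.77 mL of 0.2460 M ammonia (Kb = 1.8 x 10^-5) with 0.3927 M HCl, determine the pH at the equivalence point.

n(NH3) = 0.2460 x 0.03677 = 0.009045 mol; V(HCl) at equivalence = 0.009045/0.3927 = 0.02303 L.
At equivalence the base is fully converted to NH4+; total volume = 0.05980 L, so [NH4+] = 0.009045/0.05980 = 0.1513 M.
Ka(NH4+) = Kw/Kb = 1.0e-14 / 1.8 x 10^-5 = 5.56e-10.
[H^+] = sqrt(Ka x [NH4+]) = sqrt(5.56e-10 x 0.1513) = 9.17e-6 M.
pH = -log(9.17e-6) = 5.04.

5.04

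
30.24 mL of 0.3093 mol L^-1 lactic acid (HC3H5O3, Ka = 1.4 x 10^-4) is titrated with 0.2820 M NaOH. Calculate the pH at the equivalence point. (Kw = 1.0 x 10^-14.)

8.51

n(HC3H5O3) = 0.3093 x 0.03024 = 0.009353 mol; V(NaOH) at equivalence = 0.009353/0.2820 = 0.03317 L.
At equivalence all the acid is converted to C3H5O3-; total volume = 0.03024 + 0.03317 = 0.06341 L, so [C3H5O3-] = 0.009353/0.06341 = 0.1475 M.
Kb = Kw/Ka = 1.0e-14 / 1.4 x 10^-4 = 7.14e-11.
[OH^-] = sqrt(Kb x [C3H5O3-]) = sqrt(7.14e-11 x 0.1475) = 3.25e-6 M.
pOH = 5.49, so pH = 14.00 - 5.49 = 8.51.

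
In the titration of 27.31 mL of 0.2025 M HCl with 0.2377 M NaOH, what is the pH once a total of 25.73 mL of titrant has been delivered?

12.04

n(acid) = 0.2025 x 0.02731 = 0.005530 mol; n(NaOH) added = 0.2377 x 0.02573 = 0.006116 mol.
Base is in excess by 0.006116 - 0.005530 = 0.0005857 mol in a total volume of 0.05304 L.
[OH^-] = 0.0005857/0.05304 = 0.01104 M, so pOH = 1.96 and pH = 14.00 - 1.96 = 12.04.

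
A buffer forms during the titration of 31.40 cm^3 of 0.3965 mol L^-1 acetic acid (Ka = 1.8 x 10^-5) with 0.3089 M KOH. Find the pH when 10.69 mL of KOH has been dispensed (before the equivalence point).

Initial n(CH3COOH) = 0.3965 x 0.03140 = 0.01245 mol.
n(KOH) added = 0.3089 x 0.01069 = 0.003302 mol, converting that many moles of CH3COOH to CH3COO-.
Remaining n(CH3COOH) = 0.009148 mol; n(CH3COO-) = 0.003302 mol.
By Henderson-Hasselbalch, pH = pKa + log([A^-]/[HA]) = 4.74 + log(0.003302/0.009148) = 4.74 + (-0.44) = 4.30.

4.30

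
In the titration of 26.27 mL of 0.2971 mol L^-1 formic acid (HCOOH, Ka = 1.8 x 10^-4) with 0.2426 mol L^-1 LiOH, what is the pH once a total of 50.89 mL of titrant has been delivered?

n(acid) = 0.2971 x 0.02627 = 0.007805 mol; n(LiOH) added = 0.2426 x 0.05089 = 0.01235 mol.
Base is in excess by 0.01235 - 0.007805 = 0.004541 mol in a total volume of 0.07716 L.
[OH^-] = 0.004541/0.07716 = 0.05885 M, so pOH = 1.23 and pH = 14.00 - 1.23 = 12.77.

12.77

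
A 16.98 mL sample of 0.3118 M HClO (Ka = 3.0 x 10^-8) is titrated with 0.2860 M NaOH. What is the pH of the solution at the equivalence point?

n(HClO) = 0.3118 x 0.01698 = 0.005294 mol; V(NaOH) at equivalence = 0.005294/0.2860 = 0.01851 L.
At equivalence all the acid is converted to ClO-; total volume = 0.01698 + 0.01851 = 0.03549 L, so [ClO-] = 0.005294/0.03549 = 0.1492 M.
Kb = Kw/Ka = 1.0e-14 / 3.0 x 10^-8 = 3.33e-7.
[OH^-] = sqrt(Kb x [ClO-]) = sqrt(3.33e-7 x 0.1492) = 0.000223 M.
pOH = 3.65, so pH = 14.00 - 3.65 = 10.35.

10.35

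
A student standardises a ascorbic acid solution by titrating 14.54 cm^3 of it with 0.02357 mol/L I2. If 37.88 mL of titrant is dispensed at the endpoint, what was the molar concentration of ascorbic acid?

0.0614 M

n(I2) = 0.02357 x 0.03788 = 0.0008928 mol.
From the balanced equation, 1 mol I2 reacts with 1 mol ascorbic acid, so n(ascorbic acid) = 0.0008928 x 1/1 = 0.0008928 mol.
[ascorbic acid] = 0.0008928 / 0.01454 L = 0.0614 M.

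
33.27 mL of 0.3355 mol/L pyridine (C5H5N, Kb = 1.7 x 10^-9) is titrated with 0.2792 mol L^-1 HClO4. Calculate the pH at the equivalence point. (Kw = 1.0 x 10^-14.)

n(C5H5N) = 0.3355 x 0.03327 = 0.01116 mol; V(HClO4) at equivalence = 0.01116/0.2792 = 0.03998 L.
At equivalence the base is fully converted to C5H5NH+; total volume = 0.07325 L, so [C5H5NH+] = 0.01116/0.07325 = 0.1524 M.
Ka(C5H5NH+) = Kw/Kb = 1.0e-14 / 1.7 x 10^-9 = 5.88e-6.
[H^+] = sqrt(Ka x [C5H5NH+]) = sqrt(5.88e-6 x 0.1524) = 0.000947 M.
pH = -log(0.000947) = 3.02.

3.02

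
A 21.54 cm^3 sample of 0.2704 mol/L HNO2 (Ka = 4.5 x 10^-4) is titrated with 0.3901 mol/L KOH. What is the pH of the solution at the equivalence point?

8.28

n(HNO2) = 0.2704 x 0.02154 = 0.005824 mol; V(KOH) at equivalence = 0.005824/0.3901 = 0.01493 L.
At equivalence all the acid is converted to NO2-; total volume = 0.02154 + 0.01493 = 0.03647 L, so [NO2-] = 0.005824/0.03647 = 0.1597 M.
Kb = Kw/Ka = 1.0e-14 / 4.5 x 10^-4 = 2.22e-11.
[OH^-] = sqrt(Kb x [NO2-]) = sqrt(2.22e-11 x 0.1597) = 1.88e-6 M.
pOH = 5.72, so pH = 14.00 - 5.72 = 8.28.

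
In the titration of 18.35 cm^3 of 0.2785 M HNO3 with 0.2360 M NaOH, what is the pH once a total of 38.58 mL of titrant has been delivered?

n(acid) = 0.2785 x 0.01835 = 0.005110 mol; n(NaOH) added = 0.2360 x 0.03858 = 0.009105 mol.
Base is in excess by 0.009105 - 0.005110 = 0.003994 mol in a total volume of 0.05693 L.
[OH^-] = 0.003994/0.05693 = 0.07016 M, so pOH = 1.15 and pH = 14.00 - 1.15 = 12.85.

12.85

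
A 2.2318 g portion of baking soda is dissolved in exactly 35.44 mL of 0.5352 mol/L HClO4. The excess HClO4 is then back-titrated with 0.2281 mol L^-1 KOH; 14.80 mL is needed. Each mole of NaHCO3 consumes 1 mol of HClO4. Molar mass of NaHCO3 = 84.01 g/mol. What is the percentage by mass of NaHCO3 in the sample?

Total n(HClO4) added = 0.5352 x 0.03544 = 0.01897 mol.
n(KOH) used = 0.2281 x 0.01480 = 0.003376 mol, which equals the excess n(HClO4).
So n(HClO4) consumed by the sample = 0.01897 - 0.003376 = 0.01559 mol.
n(NaHCO3) = 0.01559 / 1 = 0.01559 mol.
mass NaHCO3 = 0.01559 x 84.01 = 1.310 g, so %NaHCO3 = 1.310/2.2318 x 100 = 58.7%.

58.7%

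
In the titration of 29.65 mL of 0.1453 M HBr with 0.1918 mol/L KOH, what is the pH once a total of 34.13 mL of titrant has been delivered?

n(acid) = 0.1453 x 0.02965 = 0.004308 mol; n(KOH) added = 0.1918 x 0.03413 = 0.006546 mol.
Base is in excess by 0.006546 - 0.004308 = 0.002238 mol in a total volume of 0.06378 L.
[OH^-] = 0.002238/0.06378 = 0.03509 M, so pOH = 1.45 and pH = 14.00 - 1.45 = 12.55.

12.55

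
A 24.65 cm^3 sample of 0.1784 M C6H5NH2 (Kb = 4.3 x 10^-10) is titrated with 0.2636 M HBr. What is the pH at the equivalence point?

n(C6H5NH2) = 0.1784 x 0.02465 = 0.004398 mol; V(HBr) at equivalence = 0.004398/0.2636 = 0.01668 L.
At equivalence the base is fully converted to C6H5NH3+; total volume = 0.04133 L, so [C6H5NH3+] = 0.004398/0.04133 = 0.1064 M.
Ka(C6H5NH3+) = Kw/Kb = 1.0e-14 / 4.3 x 10^-10 = 2.33e-5.
[H^+] = sqrt(Ka x [C6H5NH3+]) = sqrt(2.33e-5 x 0.1064) = 0.00157 M.
pH = -log(0.00157) = 2.80.

2.80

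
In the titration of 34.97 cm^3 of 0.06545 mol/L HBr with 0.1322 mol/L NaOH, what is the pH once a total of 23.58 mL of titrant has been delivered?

n(acid) = 0.06545 x 0.03497 = 0.002289 mol; n(NaOH) added = 0.1322 x 0.02358 = 0.003117 mol.
Base is in excess by 0.003117 - 0.002289 = 0.0008285 mol in a total volume of 0.05855 L.
[OH^-] = 0.0008285/0.05855 = 0.01415 M, so pOH = 1.85 and pH = 14.00 - 1.85 = 12.15.

12.15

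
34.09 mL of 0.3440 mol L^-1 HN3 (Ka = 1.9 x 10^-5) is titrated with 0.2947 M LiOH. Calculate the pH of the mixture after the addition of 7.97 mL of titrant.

4.12

Initial n(HN3) = 0.3440 x 0.03409 = 0.01173 mol.
n(LiOH) added = 0.2947 x 0.007970 = 0.002349 mol, converting that many moles of HN3 to N3-.
Remaining n(HN3) = 0.009378 mol; n(N3-) = 0.002349 mol.
By Henderson-Hasselbalch, pH = pKa + log([A^-]/[HA]) = 4.72 + log(0.002349/0.009378) = 4.72 + (-0.60) = 4.12.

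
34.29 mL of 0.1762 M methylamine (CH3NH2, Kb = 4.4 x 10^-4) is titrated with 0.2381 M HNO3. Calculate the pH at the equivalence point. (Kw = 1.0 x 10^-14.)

5.82

n(CH3NH2) = 0.1762 x 0.03429 = 0.006042 mol; V(HNO3) at equivalence = 0.006042/0.2381 = 0.02538 L.
At equivalence the base is fully converted to CH3NH3+; total volume = 0.05967 L, so [CH3NH3+] = 0.006042/0.05967 = 0.1013 M.
Ka(CH3NH3+) = Kw/Kb = 1.0e-14 / 4.4 x 10^-4 = 2.27e-11.
[H^+] = sqrt(Ka x [CH3NH3+]) = sqrt(2.27e-11 x 0.1013) = 1.52e-6 M.
pH = -log(1.52e-6) = 5.82.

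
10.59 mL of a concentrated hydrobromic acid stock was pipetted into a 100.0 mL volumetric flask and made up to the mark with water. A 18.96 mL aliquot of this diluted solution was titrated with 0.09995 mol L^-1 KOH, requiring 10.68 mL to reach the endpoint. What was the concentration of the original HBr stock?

n(KOH) = 0.09995 x 0.01068 = 0.001067 mol.
n(HBr) in the aliquot = 0.001067 mol.
[diluted HBr] = 0.001067 / 0.01896 = 0.05630 M.
Dilution factor = 100.0/10.59 = 9.443, so [stock] = 0.05630 x 9.443 = 0.532 M.

0.532 M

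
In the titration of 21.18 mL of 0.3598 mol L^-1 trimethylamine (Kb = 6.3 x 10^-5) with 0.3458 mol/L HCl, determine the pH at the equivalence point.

n((CH3)3N) = 0.3598 x 0.02118 = 0.007621 mol; V(HCl) at equivalence = 0.007621/0.3458 = 0.02204 L.
At equivalence the base is fully converted to (CH3)3NH+; total volume = 0.04322 L, so [(CH3)3NH+] = 0.007621/0.04322 = 0.1763 M.
Ka((CH3)3NH+) = Kw/Kb = 1.0e-14 / 6.3 x 10^-5 = 1.59e-10.
[H^+] = sqrt(Ka x [(CH3)3NH+]) = sqrt(1.59e-10 x 0.1763) = 5.29e-6 M.
pH = -log(5.29e-6) = 5.28.

5.28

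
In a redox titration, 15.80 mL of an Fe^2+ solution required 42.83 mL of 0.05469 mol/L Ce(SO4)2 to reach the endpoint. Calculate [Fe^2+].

n(Ce(SO4)2) = 0.05469 x 0.04283 = 0.002342 mol.
From the balanced equation, 1 mol Ce(SO4)2 reacts with 1 mol Fe^2+, so n(Fe^2+) = 0.002342 x 1/1 = 0.002342 mol.
[Fe^2+] = 0.002342 / 0.01580 L = 0.148 M.

0.148 M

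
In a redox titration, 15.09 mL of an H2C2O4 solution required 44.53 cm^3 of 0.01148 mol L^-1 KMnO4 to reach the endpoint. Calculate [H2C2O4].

n(KMnO4) = 0.01148 x 0.04453 = 0.0005112 mol.
From the balanced equation, 2 mol KMnO4 reacts with 5 mol H2C2O4, so n(H2C2O4) = 0.0005112 x 5/2 = 0.001278 mol.
[H2C2O4] = 0.001278 / 0.01509 L = 0.0847 M.

0.0847 M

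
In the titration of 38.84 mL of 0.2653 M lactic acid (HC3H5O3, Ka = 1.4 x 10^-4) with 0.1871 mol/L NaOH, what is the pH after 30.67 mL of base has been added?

Initial n(HC3H5O3) = 0.2653 x 0.03884 = 0.01030 mol.
n(NaOH) added = 0.1871 x 0.03067 = 0.005738 mol, converting that many moles of HC3H5O3 to C3H5O3-.
Remaining n(HC3H5O3) = 0.004566 mol; n(C3H5O3-) = 0.005738 mol.
By Henderson-Hasselbalch, pH = pKa + log([A^-]/[HA]) = 3.85 + log(0.005738/0.004566) = 3.85 + (+0.10) = 3.95.

3.95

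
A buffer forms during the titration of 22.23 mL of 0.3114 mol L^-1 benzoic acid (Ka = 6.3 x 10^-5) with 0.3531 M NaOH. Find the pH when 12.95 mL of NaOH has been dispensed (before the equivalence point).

4.49

Initial n(C6H5COOH) = 0.3114 x 0.02223 = 0.006922 mol.
n(NaOH) added = 0.3531 x 0.01295 = 0.004573 mol, converting that many moles of C6H5COOH to C6H5COO-.
Remaining n(C6H5COOH) = 0.002350 mol; n(C6H5COO-) = 0.004573 mol.
By Henderson-Hasselbalch, pH = pKa + log([A^-]/[HA]) = 4.20 + log(0.004573/0.002350) = 4.20 + (+0.29) = 4.49.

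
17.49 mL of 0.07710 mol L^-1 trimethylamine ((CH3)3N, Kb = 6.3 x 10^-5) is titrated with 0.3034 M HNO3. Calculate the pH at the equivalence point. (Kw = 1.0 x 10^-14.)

5.51

n((CH3)3N) = 0.07710 x 0.01749 = 0.001348 mol; V(HNO3) at equivalence = 0.001348/0.3034 = 0.004445 L.
At equivalence the base is fully converted to (CH3)3NH+; total volume = 0.02193 L, so [(CH3)3NH+] = 0.001348/0.02193 = 0.06148 M.
Ka((CH3)3NH+) = Kw/Kb = 1.0e-14 / 6.3 x 10^-5 = 1.59e-10.
[H^+] = sqrt(Ka x [(CH3)3NH+]) = sqrt(1.59e-10 x 0.06148) = 3.12e-6 M.
pH = -log(3.12e-6) = 5.51.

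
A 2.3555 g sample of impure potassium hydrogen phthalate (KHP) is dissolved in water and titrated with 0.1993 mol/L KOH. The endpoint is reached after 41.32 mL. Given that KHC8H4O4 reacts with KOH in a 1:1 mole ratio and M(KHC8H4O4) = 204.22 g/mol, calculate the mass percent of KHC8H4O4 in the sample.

71.4%

n(KOH) = 0.1993 x 0.04132 = 0.008235 mol.
n(KHC8H4O4) = 0.008235 / 1 = 0.008235 mol.
mass of KHC8H4O4 = 0.008235 x 204.22 = 1.682 g.
% purity = 1.682 / 2.3555 x 100 = 71.4%.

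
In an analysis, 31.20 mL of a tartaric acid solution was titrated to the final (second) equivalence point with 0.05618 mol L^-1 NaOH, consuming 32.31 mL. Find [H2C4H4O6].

n(NaOH) = 0.05618 x 0.03231 = 0.001815 mol.
At the final (second) equivalence point, 2 mol OH^- react per mol H2C4H4O6, so n(H2C4H4O6) = 0.001815 / 2 = 0.0009076 mol.
[H2C4H4O6] = 0.0009076 / 0.03120 L = 0.0291 M.

0.0291 M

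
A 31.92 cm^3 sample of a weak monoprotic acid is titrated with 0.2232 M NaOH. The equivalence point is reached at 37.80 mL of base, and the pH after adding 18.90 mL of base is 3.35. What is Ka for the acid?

4.5 x 10^-4

18.90 mL is half of the equivalence volume, so this is the half-equivalence point where [HA] = [A^-].
At half-equivalence pH = pKa, so pKa = 3.35.
Ka = 10^(-3.35) = 4.5 x 10^-4.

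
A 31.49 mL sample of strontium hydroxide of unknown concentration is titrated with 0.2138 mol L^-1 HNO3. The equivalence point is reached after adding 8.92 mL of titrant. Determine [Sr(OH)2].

n(HNO3) delivered = 0.2138 x 0.008920 = 0.001907 mol.
The reaction is 1 Sr(OH)2 + 2 HNO3, so n(Sr(OH)2) = 0.001907 x 1/2 = 0.0009535 mol.
[Sr(OH)2] = 0.0009535 mol / 0.03149 L = 0.0303 M.

0.0303 M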